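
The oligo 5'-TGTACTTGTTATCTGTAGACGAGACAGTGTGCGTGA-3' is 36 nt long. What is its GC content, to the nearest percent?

44%

Scanning the sequence gives C=5, A=8, G=11, T=12.
G+C = 11 + 5 = 16 out of 36 bases
%GC = 16/36 × 100 = 44.44% ≈ 44%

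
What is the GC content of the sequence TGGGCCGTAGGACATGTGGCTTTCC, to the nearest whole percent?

60%

Counting bases: T=7, C=6, A=3, G=9
G+C = 9 + 6 = 15 out of 25 bases
%GC = 15/25 × 100 = 60% ≈ 60%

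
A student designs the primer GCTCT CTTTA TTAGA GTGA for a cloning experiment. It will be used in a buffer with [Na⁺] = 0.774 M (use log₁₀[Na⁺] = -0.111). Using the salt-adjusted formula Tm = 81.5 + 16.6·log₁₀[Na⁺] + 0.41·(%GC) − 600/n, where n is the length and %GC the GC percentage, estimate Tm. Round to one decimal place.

Length n = 19. Base counts: C=3, G=4, T=8, A=4
G+C = 7, so %GC = 7/19 × 100 = 36.842%
Salt term: 16.6 × (-0.111) = -1.843
GC term: 0.41 × 36.842 = 15.105; length term: −600/19 = −31.579
Tm = 81.5 + (-1.843) + 15.105 − 31.579 = 63.183 → 63.2°C

63.2°C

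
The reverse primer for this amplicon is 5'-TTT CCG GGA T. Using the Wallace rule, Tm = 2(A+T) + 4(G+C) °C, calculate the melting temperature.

30°C

T=4, C=2, A=1, G=3
AT pairs contribute 5, GC pairs contribute 5.
Tm = 4·5 + 2·5 = 20 + 10 = 30°C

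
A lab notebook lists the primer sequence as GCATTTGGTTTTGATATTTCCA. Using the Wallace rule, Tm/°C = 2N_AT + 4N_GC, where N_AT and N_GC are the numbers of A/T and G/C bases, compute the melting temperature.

58°C

Counting bases: C=3, G=4, T=11, A=4
So N_AT = 15 and N_GC = 7.
Tm = 2×15 + 4×7 = 58°C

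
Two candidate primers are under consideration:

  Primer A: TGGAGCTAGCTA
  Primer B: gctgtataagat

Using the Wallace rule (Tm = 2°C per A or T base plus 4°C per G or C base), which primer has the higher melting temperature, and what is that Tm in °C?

Primer A, 36°C

Primer A: A+T=6, G+C=6 → Tm = 2(6)+4(6) = 36°C
Primer B: A+T=8, G+C=4 → Tm = 2(8)+4(4) = 32°C
36°C vs 32°C → primer A is higher.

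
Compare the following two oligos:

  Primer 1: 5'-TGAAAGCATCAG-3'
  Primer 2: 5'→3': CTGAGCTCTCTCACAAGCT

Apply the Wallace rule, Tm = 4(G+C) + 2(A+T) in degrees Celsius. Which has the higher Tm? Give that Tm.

Primer 1: A+T=7, G+C=5 → Tm = 2(7)+4(5) = 34°C
Primer 2: A+T=9, G+C=10 → Tm = 2(9)+4(10) = 58°C
34°C vs 58°C → primer 2 is higher.

Primer 2, 58°C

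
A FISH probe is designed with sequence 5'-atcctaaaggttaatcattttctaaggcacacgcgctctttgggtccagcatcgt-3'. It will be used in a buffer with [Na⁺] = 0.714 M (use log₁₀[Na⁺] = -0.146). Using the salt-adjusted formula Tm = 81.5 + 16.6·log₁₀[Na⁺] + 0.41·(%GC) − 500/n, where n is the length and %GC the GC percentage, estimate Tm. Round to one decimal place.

Length n = 55. Scanning the sequence gives A=13, C=14, T=17, G=11.
G+C = 25, so %GC = 25/55 × 100 = 45.455%
Salt term: 16.6 × (-0.146) = -2.424
GC term: 0.41 × 45.455 = 18.637; length term: −500/55 = −9.091
Tm = 81.5 + (-2.424) + 18.637 − 9.091 = 88.622 → 88.6°C

88.6°C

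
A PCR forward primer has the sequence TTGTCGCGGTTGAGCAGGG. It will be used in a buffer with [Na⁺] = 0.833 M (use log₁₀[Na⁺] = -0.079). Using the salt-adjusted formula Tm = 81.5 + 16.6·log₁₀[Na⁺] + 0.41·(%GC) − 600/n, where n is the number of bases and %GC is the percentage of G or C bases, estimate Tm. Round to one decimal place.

Length n = 19. Counting bases: T=5, A=2, C=3, G=9
G+C = 12, so %GC = 12/19 × 100 = 63.158%
Salt term: 16.6 × (-0.079) = -1.311
GC term: 0.41 × 63.158 = 25.895; length term: −600/19 = −31.579
Tm = 81.5 + (-1.311) + 25.895 − 31.579 = 74.505 → 74.5°C

74.5°C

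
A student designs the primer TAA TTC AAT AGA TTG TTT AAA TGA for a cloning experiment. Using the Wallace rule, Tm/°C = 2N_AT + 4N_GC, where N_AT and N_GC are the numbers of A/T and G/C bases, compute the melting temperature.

C=1, G=3, T=10, A=10
A+T = 20, G+C = 4
Tm = 4·4 + 2·20 = 16 + 40 = 56°C

56°C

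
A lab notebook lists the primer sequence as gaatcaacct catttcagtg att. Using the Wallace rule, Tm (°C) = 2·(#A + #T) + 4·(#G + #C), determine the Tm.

Base counts: G=3, C=5, A=7, T=8
So N_AT = 15 and N_GC = 8.
Tm = 2×15 + 4×8 = 62°C

62°C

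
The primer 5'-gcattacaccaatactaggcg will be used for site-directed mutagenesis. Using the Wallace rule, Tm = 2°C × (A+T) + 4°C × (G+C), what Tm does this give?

Scanning the sequence gives G=4, A=7, C=6, T=4.
AT pairs contribute 11, GC pairs contribute 10.
Tm = 2×11 + 4×10 = 62°C

62°C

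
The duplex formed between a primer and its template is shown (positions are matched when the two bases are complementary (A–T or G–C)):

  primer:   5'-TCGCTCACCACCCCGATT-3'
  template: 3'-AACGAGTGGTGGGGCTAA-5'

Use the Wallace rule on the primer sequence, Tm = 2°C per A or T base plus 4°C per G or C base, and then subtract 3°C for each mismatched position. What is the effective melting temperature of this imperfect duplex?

Primer base counts: A=3, T=4, G=2, C=9 → A+T=7, G+C=11
Perfect-match Tm = 2(7) + 4(11) = 14 + 44 = 58°C
Mismatches (positions where the bases are not complementary): 1 (at position 2)
Effective Tm = 58 − 1×3 = 58 − 3 = 55°C

55°C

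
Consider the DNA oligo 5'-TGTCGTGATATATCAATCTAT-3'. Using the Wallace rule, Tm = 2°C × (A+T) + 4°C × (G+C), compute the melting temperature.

54°C

Counting bases: C=3, T=9, G=3, A=6
A+T = 15, G+C = 6
Tm = 4·6 + 2·15 = 24 + 30 = 54°C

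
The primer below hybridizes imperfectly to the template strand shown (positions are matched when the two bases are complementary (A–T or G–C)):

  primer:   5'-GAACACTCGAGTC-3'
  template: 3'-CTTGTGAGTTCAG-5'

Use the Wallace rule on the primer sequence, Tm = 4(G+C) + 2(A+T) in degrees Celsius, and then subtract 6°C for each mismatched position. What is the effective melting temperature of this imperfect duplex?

34°C

Primer base counts: A=4, T=2, G=3, C=4 → A+T=6, G+C=7
Perfect-match Tm = 2(6) + 4(7) = 12 + 28 = 40°C
Mismatches (positions where the bases are not complementary): 1 (at position 9)
Effective Tm = 40 − 1×6 = 40 − 6 = 34°C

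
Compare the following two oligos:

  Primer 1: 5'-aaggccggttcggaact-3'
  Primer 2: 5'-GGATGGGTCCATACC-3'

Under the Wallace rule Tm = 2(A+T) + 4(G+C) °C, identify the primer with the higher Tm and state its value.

Primer 1: A+T=7, G+C=10 → Tm = 2(7)+4(10) = 54°C
Primer 2: A+T=6, G+C=9 → Tm = 2(6)+4(9) = 48°C
54°C vs 48°C → primer 1 is higher.

Primer 1, 54°C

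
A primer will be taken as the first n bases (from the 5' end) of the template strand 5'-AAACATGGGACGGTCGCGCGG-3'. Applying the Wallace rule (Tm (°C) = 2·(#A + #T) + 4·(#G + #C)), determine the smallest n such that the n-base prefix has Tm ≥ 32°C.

First 10 bases: AAACATGGGA → Tm = 28°C (< 32°C)
First 11 bases: AAACATGGGAC → Tm = 32°C (≥ 32°C)
Since every base adds ≥2°C, Tm only increases with n, so the threshold is first crossed at n = 11.

n = 11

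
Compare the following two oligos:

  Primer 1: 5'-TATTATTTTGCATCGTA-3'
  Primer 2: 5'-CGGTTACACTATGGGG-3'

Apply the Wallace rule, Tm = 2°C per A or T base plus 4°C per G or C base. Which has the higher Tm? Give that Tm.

Primer 1: A+T=13, G+C=4 → Tm = 2(13)+4(4) = 42°C
Primer 2: A+T=7, G+C=9 → Tm = 2(7)+4(9) = 50°C
42°C vs 50°C → primer 2 is higher.

Primer 2, 50°C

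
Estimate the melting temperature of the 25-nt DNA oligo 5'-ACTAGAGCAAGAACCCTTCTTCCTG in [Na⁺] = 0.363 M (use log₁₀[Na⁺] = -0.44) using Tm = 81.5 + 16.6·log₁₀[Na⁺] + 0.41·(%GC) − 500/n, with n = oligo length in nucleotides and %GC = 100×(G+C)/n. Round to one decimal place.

Length n = 25. A=7, G=4, C=8, T=6
G+C = 12, so %GC = 12/25 × 100 = 48%
Salt term: 16.6 × (-0.44) = -7.304
GC term: 0.41 × 48 = 19.68; length term: −500/25 = −20
Tm = 81.5 + (-7.304) + 19.68 − 20 = 73.876 → 73.9°C

73.9°C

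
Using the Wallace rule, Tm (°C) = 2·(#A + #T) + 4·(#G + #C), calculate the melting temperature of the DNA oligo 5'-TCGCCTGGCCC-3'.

40°C

Counting bases: G=3, A=0, C=6, T=2
AT pairs contribute 2, GC pairs contribute 9.
Tm = 4·9 + 2·2 = 36 + 4 = 40°C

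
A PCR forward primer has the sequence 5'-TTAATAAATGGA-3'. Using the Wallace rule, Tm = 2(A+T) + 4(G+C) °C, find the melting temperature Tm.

Base counts: A=6, G=2, T=4, C=0
AT pairs contribute 10, GC pairs contribute 2.
Tm = 4·2 + 2·10 = 8 + 20 = 28°C

28°C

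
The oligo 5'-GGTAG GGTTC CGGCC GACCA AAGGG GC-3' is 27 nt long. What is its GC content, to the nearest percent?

Base counts: A=5, G=12, C=7, T=3
G+C = 12 + 7 = 19 out of 27 bases
%GC = 19/27 × 100 = 70.37% ≈ 70%

70%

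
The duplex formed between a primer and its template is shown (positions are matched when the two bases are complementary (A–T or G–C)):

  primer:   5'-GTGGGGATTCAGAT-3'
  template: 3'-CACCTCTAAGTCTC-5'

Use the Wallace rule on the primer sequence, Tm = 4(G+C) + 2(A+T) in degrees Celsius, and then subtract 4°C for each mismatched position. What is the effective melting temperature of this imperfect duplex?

Primer base counts: A=3, T=4, G=6, C=1 → A+T=7, G+C=7
Perfect-match Tm = 2(7) + 4(7) = 14 + 28 = 42°C
Mismatches (positions where the bases are not complementary): 2 (at positions 5, 14)
Effective Tm = 42 − 2×4 = 42 − 8 = 34°C

34°C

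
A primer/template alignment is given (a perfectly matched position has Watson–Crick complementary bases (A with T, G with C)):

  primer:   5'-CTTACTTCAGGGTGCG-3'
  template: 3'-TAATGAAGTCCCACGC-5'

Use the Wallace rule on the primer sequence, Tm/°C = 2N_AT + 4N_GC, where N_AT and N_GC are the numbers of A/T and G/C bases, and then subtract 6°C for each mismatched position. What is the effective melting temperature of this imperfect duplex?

Primer base counts: A=2, T=5, G=5, C=4 → A+T=7, G+C=9
Perfect-match Tm = 2(7) + 4(9) = 14 + 36 = 50°C
Mismatches (positions where the bases are not complementary): 1 (at position 1)
Effective Tm = 50 − 1×6 = 50 − 6 = 44°C

44°C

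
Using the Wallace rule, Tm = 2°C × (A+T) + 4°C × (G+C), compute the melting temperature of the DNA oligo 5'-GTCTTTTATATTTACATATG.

Counting bases: T=11, A=5, G=2, C=2
So N_AT = 16 and N_GC = 4.
Tm = 2(16) + 4(4) = 32 + 16 = 48°C

48°C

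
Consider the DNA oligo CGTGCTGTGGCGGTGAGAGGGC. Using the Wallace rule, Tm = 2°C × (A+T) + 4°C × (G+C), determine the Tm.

Counting bases: G=12, A=2, C=4, T=4
A+T = 6, G+C = 16
Tm = 2(6) + 4(16) = 12 + 64 = 76°C

76°C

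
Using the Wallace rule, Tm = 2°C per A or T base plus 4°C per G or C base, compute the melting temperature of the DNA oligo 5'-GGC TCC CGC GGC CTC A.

Counting bases: T=2, C=8, G=5, A=1
A+T = 3, G+C = 13
Tm = 4·13 + 2·3 = 52 + 6 = 58°C

58°C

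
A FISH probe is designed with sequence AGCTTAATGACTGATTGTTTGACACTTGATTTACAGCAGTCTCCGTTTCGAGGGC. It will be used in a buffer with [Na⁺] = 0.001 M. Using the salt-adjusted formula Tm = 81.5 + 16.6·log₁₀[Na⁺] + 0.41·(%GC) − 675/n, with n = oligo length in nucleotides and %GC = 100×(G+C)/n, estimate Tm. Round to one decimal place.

37.3°C

Length n = 55. Scanning the sequence gives A=12, C=11, T=19, G=13.
G+C = 24, so %GC = 24/55 × 100 = 43.636%
Salt term: 16.6 × (-3) = -49.8
GC term: 0.41 × 43.636 = 17.891; length term: −675/55 = −12.273
Tm = 81.5 + (-49.8) + 17.891 − 12.273 = 37.318 → 37.3°C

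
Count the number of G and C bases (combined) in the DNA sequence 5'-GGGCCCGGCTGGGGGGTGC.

17

Scanning the sequence gives C=5, A=0, G=12, T=2.
Total G or C: 12 + 5 = 17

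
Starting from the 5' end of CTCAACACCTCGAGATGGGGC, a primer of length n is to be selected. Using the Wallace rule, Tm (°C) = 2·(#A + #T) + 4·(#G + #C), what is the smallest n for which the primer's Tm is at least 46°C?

n = 15

First 14 bases: CTCAACACCTCGAG → Tm = 44°C (< 46°C)
First 15 bases: CTCAACACCTCGAGA → Tm = 46°C (≥ 46°C)
Each additional base adds 2°C (A/T) or 4°C (G/C), so Tm is non-decreasing in n; n = 15 is the first length to reach 46°C.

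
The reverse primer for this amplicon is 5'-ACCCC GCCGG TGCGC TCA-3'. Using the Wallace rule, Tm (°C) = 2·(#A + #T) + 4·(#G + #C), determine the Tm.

64°C

A=2, C=9, G=5, T=2
AT pairs contribute 4, GC pairs contribute 14.
Tm = 2×4 + 4×14 = 64°C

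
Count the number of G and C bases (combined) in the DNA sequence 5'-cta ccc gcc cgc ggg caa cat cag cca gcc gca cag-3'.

26

Base counts: T=2, A=8, C=17, G=9
G+C = 9 + 17 = 26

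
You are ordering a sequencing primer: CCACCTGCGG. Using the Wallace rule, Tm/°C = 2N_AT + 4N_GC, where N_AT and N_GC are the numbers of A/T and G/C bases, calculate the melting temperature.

36°C

Counting bases: C=5, A=1, G=3, T=1
So N_AT = 2 and N_GC = 8.
Tm = 2×2 + 4×8 = 36°C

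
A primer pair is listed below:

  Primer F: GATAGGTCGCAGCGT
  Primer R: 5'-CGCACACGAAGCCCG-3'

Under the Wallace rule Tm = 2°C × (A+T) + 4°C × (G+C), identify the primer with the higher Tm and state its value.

Primer F: A+T=6, G+C=9 → Tm = 2(6)+4(9) = 48°C
Primer R: A+T=4, G+C=11 → Tm = 2(4)+4(11) = 52°C
48°C vs 52°C → primer R is higher.

Primer R, 52°C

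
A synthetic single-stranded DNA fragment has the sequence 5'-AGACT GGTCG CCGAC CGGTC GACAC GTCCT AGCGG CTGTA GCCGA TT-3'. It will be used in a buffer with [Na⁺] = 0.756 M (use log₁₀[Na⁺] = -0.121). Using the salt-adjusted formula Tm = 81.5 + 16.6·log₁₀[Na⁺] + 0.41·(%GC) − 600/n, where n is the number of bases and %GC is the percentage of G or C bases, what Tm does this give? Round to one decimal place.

92.9°C

Length n = 47. Base counts: A=8, C=15, G=15, T=9
G+C = 30, so %GC = 30/47 × 100 = 63.83%
Salt term: 16.6 × (-0.121) = -2.009
GC term: 0.41 × 63.83 = 26.17; length term: −600/47 = −12.766
Tm = 81.5 + (-2.009) + 26.17 − 12.766 = 92.895 → 92.9°C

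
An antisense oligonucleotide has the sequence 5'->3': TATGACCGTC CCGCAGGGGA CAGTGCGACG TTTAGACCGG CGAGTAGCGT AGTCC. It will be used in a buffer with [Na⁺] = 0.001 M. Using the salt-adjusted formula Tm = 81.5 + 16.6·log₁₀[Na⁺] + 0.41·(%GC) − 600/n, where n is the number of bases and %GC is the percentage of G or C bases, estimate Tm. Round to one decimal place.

46.1°C

Length n = 55. Scanning the sequence gives G=19, T=10, C=15, A=11.
G+C = 34, so %GC = 34/55 × 100 = 61.818%
Salt term: 16.6 × (-3) = -49.8
GC term: 0.41 × 61.818 = 25.345; length term: −600/55 = −10.909
Tm = 81.5 + (-49.8) + 25.345 − 10.909 = 46.136 → 46.1°C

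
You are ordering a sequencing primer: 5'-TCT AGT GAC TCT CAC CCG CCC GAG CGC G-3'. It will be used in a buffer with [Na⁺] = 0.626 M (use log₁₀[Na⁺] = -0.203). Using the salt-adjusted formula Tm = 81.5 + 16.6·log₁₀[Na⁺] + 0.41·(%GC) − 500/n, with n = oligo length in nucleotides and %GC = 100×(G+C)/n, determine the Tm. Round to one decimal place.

88.1°C

Length n = 28. A=4, G=7, C=12, T=5
G+C = 19, so %GC = 19/28 × 100 = 67.857%
Salt term: 16.6 × (-0.203) = -3.37
GC term: 0.41 × 67.857 = 27.821; length term: −500/28 = −17.857
Tm = 81.5 + (-3.37) + 27.821 − 17.857 = 88.094 → 88.1°C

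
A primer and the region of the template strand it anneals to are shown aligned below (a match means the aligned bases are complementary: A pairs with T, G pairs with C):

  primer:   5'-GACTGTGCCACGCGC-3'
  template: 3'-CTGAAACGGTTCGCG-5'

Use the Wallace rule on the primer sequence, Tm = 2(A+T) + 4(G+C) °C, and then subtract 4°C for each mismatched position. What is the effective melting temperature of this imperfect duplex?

44°C

Primer base counts: A=2, T=2, G=5, C=6 → A+T=4, G+C=11
Perfect-match Tm = 2(4) + 4(11) = 8 + 44 = 52°C
Mismatches (positions where the bases are not complementary): 2 (at positions 5, 11)
Effective Tm = 52 − 2×4 = 52 − 8 = 44°C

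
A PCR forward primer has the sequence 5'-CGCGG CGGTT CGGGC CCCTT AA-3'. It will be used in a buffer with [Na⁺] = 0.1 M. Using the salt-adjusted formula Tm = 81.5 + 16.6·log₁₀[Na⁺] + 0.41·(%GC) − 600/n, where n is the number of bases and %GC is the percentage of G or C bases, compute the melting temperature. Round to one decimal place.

67.4°C

Length n = 22. Base counts: G=8, A=2, T=4, C=8
G+C = 16, so %GC = 16/22 × 100 = 72.727%
Salt term: 16.6 × (-1) = -16.6
GC term: 0.41 × 72.727 = 29.818; length term: −600/22 = −27.273
Tm = 81.5 + (-16.6) + 29.818 − 27.273 = 67.445 → 67.4°C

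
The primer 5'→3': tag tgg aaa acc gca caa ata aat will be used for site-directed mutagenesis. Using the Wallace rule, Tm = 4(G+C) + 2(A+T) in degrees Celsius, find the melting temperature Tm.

64°C

Base counts: C=4, A=12, G=4, T=4
So N_AT = 16 and N_GC = 8.
Tm = 2(16) + 4(8) = 32 + 32 = 64°C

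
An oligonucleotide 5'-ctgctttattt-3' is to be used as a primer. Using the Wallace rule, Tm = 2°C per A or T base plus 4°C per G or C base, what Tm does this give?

Base counts: G=1, T=7, C=2, A=1
So N_AT = 8 and N_GC = 3.
Tm = 2(8) + 4(3) = 16 + 12 = 28°C

28°C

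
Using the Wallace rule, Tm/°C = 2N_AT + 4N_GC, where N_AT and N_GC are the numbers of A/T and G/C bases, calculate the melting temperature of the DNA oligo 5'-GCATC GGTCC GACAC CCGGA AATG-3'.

78°C

Counting bases: C=8, G=7, T=3, A=6
AT pairs contribute 9, GC pairs contribute 15.
Tm = 4·15 + 2·9 = 60 + 18 = 78°C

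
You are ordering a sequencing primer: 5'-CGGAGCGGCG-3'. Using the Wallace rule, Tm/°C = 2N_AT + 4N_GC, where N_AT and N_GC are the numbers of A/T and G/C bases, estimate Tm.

Base counts: C=3, G=6, T=0, A=1
A+T = 1, G+C = 9
Tm = 2(1) + 4(9) = 2 + 36 = 38°C

38°C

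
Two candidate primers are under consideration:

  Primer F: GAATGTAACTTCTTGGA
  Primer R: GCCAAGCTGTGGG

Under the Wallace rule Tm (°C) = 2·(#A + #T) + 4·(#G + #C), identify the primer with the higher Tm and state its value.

Primer F: A+T=11, G+C=6 → Tm = 2(11)+4(6) = 46°C
Primer R: A+T=4, G+C=9 → Tm = 2(4)+4(9) = 44°C
46°C vs 44°C → primer F is higher.

Primer F, 46°C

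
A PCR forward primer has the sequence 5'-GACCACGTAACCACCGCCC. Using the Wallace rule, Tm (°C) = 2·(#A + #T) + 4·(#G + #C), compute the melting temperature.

64°C

Scanning the sequence gives A=5, T=1, C=10, G=3.
AT pairs contribute 6, GC pairs contribute 13.
Tm = 2(6) + 4(13) = 12 + 52 = 64°C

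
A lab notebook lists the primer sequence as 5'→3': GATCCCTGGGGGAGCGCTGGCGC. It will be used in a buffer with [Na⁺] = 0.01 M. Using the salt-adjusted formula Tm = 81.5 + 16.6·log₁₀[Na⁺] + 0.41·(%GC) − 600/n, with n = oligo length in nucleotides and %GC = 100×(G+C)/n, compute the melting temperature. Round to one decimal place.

Length n = 23. Base counts: G=11, T=3, A=2, C=7
G+C = 18, so %GC = 18/23 × 100 = 78.261%
Salt term: 16.6 × (-2) = -33.2
GC term: 0.41 × 78.261 = 32.087; length term: −600/23 = −26.087
Tm = 81.5 + (-33.2) + 32.087 − 26.087 = 54.3 → 54.3°C

54.3°C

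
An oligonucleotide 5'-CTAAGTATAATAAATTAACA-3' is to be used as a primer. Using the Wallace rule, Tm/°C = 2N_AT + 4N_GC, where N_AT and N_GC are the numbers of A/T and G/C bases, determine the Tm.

Counting bases: G=1, A=11, C=2, T=6
AT pairs contribute 17, GC pairs contribute 3.
Tm = 2×17 + 4×3 = 46°C

46°C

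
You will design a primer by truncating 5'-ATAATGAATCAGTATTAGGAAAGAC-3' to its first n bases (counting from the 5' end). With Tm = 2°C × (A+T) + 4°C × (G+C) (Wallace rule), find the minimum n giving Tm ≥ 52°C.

n = 21

First 20 bases: ATAATGAATCAGTATTAGGA → Tm = 50°C (< 52°C)
First 21 bases: ATAATGAATCAGTATTAGGAA → Tm = 52°C (≥ 52°C)
Since every base adds ≥2°C, Tm only increases with n, so the threshold is first crossed at n = 21.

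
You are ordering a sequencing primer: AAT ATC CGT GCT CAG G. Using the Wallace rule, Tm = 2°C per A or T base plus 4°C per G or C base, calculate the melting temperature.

Base counts: A=4, G=4, C=4, T=4
A+T = 8, G+C = 8
Tm = 4·8 + 2·8 = 32 + 16 = 48°C

48°C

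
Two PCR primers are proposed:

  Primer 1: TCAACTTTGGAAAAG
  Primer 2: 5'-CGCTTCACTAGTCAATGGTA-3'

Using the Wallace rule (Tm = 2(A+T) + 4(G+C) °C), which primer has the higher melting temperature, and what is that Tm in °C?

Primer 1: A+T=10, G+C=5 → Tm = 2(10)+4(5) = 40°C
Primer 2: A+T=11, G+C=9 → Tm = 2(11)+4(9) = 58°C
40°C vs 58°C → primer 2 is higher.

Primer 2, 58°C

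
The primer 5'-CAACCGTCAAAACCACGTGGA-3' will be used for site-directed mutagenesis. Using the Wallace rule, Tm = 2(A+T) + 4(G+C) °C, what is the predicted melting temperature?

Scanning the sequence gives T=2, G=4, A=8, C=7.
AT pairs contribute 10, GC pairs contribute 11.
Tm = 4·11 + 2·10 = 44 + 20 = 64°C

64°C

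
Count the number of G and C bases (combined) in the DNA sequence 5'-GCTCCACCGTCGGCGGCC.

15

T=2, C=9, G=6, A=1
Total G or C: 6 + 9 = 15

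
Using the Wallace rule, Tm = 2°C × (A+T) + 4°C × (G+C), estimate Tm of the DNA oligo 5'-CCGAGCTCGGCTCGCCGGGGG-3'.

78°C

Scanning the sequence gives C=8, T=2, G=10, A=1.
A+T = 3, G+C = 18
Tm = 2(3) + 4(18) = 6 + 72 = 78°C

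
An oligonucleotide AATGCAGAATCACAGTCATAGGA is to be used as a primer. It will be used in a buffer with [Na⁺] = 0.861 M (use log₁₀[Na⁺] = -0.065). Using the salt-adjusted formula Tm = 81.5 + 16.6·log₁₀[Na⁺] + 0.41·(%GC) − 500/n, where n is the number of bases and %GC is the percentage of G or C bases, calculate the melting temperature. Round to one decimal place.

74.7°C

Length n = 23. Scanning the sequence gives G=5, C=4, T=4, A=10.
G+C = 9, so %GC = 9/23 × 100 = 39.13%
Salt term: 16.6 × (-0.065) = -1.079
GC term: 0.41 × 39.13 = 16.043; length term: −500/23 = −21.739
Tm = 81.5 + (-1.079) + 16.043 − 21.739 = 74.725 → 74.7°C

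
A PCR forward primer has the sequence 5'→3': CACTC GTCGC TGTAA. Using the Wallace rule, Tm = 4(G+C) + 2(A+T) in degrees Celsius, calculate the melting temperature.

Scanning the sequence gives T=4, C=5, G=3, A=3.
AT pairs contribute 7, GC pairs contribute 8.
Tm = 2(7) + 4(8) = 14 + 32 = 46°C

46°C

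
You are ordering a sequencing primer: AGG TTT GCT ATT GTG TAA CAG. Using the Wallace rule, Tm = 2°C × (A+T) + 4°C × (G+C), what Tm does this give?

58°C

Base counts: G=6, C=2, A=5, T=8
So N_AT = 13 and N_GC = 8.
Tm = 4·8 + 2·13 = 32 + 26 = 58°C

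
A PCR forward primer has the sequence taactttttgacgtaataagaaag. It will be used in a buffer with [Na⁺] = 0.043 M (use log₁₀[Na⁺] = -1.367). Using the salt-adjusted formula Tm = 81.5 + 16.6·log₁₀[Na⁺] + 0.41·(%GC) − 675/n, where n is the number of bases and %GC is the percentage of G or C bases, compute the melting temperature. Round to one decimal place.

Length n = 24. T=8, G=4, C=2, A=10
G+C = 6, so %GC = 6/24 × 100 = 25%
Salt term: 16.6 × (-1.367) = -22.692
GC term: 0.41 × 25 = 10.25; length term: −675/24 = −28.125
Tm = 81.5 + (-22.692) + 10.25 − 28.125 = 40.933 → 40.9°C

40.9°C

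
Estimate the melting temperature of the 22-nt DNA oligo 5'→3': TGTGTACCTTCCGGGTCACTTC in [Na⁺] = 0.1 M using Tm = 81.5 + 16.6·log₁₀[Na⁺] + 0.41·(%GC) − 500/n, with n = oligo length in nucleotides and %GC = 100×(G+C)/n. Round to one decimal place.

64.5°C

Length n = 22. Scanning the sequence gives G=5, T=8, C=7, A=2.
G+C = 12, so %GC = 12/22 × 100 = 54.545%
Salt term: 16.6 × (-1) = -16.6
GC term: 0.41 × 54.545 = 22.363; length term: −500/22 = −22.727
Tm = 81.5 + (-16.6) + 22.363 − 22.727 = 64.536 → 64.5°C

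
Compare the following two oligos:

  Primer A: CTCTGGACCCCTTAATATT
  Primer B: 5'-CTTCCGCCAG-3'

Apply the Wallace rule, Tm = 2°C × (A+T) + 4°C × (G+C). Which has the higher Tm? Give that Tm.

Primer A, 54°C

Primer A: A+T=11, G+C=8 → Tm = 2(11)+4(8) = 54°C
Primer B: A+T=3, G+C=7 → Tm = 2(3)+4(7) = 34°C
54°C vs 34°C → primer A is higher.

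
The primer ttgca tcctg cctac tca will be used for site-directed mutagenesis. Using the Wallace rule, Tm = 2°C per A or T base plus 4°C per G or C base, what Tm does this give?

T=6, G=2, C=7, A=3
So N_AT = 9 and N_GC = 9.
Tm = 4·9 + 2·9 = 36 + 18 = 54°C

54°C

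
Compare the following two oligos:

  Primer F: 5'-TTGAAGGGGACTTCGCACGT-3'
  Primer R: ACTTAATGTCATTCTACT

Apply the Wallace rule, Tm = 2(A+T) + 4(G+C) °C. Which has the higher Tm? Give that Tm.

Primer F: A+T=9, G+C=11 → Tm = 2(9)+4(11) = 62°C
Primer R: A+T=13, G+C=5 → Tm = 2(13)+4(5) = 46°C
62°C vs 46°C → primer F is higher.

Primer F, 62°C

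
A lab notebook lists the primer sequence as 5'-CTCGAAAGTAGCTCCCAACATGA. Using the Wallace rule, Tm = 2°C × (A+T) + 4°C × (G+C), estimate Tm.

Base counts: G=4, C=7, A=8, T=4
So N_AT = 12 and N_GC = 11.
Tm = 4·11 + 2·12 = 44 + 24 = 68°C

68°C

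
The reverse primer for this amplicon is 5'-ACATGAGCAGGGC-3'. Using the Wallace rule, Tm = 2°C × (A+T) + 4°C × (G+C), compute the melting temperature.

Scanning the sequence gives G=5, C=3, A=4, T=1.
A+T = 5, G+C = 8
Tm = 2(5) + 4(8) = 10 + 32 = 42°C

42°C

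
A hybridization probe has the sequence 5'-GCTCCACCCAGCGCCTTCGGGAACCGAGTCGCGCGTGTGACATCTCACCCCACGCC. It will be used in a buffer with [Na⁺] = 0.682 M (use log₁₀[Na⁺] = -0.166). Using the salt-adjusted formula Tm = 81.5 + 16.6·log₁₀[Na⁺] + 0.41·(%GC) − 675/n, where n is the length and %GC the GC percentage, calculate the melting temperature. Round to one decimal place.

Length n = 56. Counting bases: A=9, T=8, C=25, G=14
G+C = 39, so %GC = 39/56 × 100 = 69.643%
Salt term: 16.6 × (-0.166) = -2.756
GC term: 0.41 × 69.643 = 28.554; length term: −675/56 = −12.054
Tm = 81.5 + (-2.756) + 28.554 − 12.054 = 95.244 → 95.2°C

95.2°C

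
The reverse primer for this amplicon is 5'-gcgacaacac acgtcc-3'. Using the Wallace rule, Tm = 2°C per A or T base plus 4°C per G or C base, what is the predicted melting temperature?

Scanning the sequence gives T=1, A=5, G=3, C=7.
A+T = 6, G+C = 10
Tm = 2×6 + 4×10 = 52°C

52°C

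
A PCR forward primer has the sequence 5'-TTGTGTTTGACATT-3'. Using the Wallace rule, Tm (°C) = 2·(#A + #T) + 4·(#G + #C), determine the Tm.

36°C

Counting bases: C=1, A=2, T=8, G=3
A+T = 10, G+C = 4
Tm = 4·4 + 2·10 = 16 + 20 = 36°C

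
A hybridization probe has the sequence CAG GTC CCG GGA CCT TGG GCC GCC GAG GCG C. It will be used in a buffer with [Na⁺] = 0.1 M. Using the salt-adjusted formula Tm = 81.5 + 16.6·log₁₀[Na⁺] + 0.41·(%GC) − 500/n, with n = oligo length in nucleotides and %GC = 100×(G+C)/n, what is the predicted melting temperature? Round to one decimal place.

81.8°C

Length n = 31. Scanning the sequence gives T=3, G=13, A=3, C=12.
G+C = 25, so %GC = 25/31 × 100 = 80.645%
Salt term: 16.6 × (-1) = -16.6
GC term: 0.41 × 80.645 = 33.064; length term: −500/31 = −16.129
Tm = 81.5 + (-16.6) + 33.064 − 16.129 = 81.835 → 81.8°C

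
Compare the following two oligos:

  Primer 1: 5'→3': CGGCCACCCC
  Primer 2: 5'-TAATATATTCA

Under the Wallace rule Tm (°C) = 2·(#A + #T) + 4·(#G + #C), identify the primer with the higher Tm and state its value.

Primer 1, 38°C

Primer 1: A+T=1, G+C=9 → Tm = 2(1)+4(9) = 38°C
Primer 2: A+T=10, G+C=1 → Tm = 2(10)+4(1) = 24°C
38°C vs 24°C → primer 1 is higher.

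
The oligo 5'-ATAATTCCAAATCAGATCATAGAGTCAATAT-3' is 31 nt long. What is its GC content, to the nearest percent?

Counting bases: A=14, C=5, T=9, G=3
G+C = 3 + 5 = 8 out of 31 bases
%GC = 8/31 × 100 = 25.81% ≈ 26%

26%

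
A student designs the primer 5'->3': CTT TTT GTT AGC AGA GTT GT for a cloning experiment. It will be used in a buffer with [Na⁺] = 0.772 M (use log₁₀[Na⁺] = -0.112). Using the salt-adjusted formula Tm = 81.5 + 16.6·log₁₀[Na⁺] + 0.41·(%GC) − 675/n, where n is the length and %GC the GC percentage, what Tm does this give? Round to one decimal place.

60.2°C

Length n = 20. Scanning the sequence gives A=3, T=10, C=2, G=5.
G+C = 7, so %GC = 7/20 × 100 = 35%
Salt term: 16.6 × (-0.112) = -1.859
GC term: 0.41 × 35 = 14.35; length term: −675/20 = −33.75
Tm = 81.5 + (-1.859) + 14.35 − 33.75 = 60.241 → 60.2°C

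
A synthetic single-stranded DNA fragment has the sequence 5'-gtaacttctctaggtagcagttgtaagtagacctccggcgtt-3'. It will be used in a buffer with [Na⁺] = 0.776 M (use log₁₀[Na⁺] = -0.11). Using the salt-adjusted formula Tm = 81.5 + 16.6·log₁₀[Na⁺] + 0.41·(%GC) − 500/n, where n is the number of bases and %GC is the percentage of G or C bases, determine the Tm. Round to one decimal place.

Length n = 42. Base counts: C=9, T=13, G=11, A=9
G+C = 20, so %GC = 20/42 × 100 = 47.619%
Salt term: 16.6 × (-0.11) = -1.826
GC term: 0.41 × 47.619 = 19.524; length term: −500/42 = −11.905
Tm = 81.5 + (-1.826) + 19.524 − 11.905 = 87.293 → 87.3°C

87.3°C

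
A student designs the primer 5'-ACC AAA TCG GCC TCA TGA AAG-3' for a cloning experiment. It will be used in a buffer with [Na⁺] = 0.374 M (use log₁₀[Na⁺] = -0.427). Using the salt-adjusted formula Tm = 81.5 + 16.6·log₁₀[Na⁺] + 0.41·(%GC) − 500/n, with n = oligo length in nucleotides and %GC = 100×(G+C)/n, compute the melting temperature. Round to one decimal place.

70.1°C

Length n = 21. G=4, A=8, T=3, C=6
G+C = 10, so %GC = 10/21 × 100 = 47.619%
Salt term: 16.6 × (-0.427) = -7.088
GC term: 0.41 × 47.619 = 19.524; length term: −500/21 = −23.81
Tm = 81.5 + (-7.088) + 19.524 − 23.81 = 70.126 → 70.1°C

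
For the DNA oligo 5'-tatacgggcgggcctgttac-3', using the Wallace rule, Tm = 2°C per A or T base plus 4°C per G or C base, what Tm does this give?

64°C

C=5, A=3, G=7, T=5
So N_AT = 8 and N_GC = 12.
Tm = 2×8 + 4×12 = 64°C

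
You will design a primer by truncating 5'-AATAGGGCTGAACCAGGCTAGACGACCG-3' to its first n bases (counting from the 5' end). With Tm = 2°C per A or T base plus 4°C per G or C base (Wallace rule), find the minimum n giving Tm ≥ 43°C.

First 14 bases: AATAGGGCTGAACC → Tm = 42°C (< 43°C)
First 15 bases: AATAGGGCTGAACCA → Tm = 44°C (≥ 43°C)
Each additional base adds 2°C (A/T) or 4°C (G/C), so Tm is non-decreasing in n; n = 15 is the first length to reach 43°C.

n = 15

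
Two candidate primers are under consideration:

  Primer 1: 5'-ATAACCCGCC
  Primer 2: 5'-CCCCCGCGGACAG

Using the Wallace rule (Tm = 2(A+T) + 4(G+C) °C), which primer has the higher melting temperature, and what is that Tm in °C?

Primer 2, 48°C

Primer 1: A+T=4, G+C=6 → Tm = 2(4)+4(6) = 32°C
Primer 2: A+T=2, G+C=11 → Tm = 2(2)+4(11) = 48°C
32°C vs 48°C → primer 2 is higher.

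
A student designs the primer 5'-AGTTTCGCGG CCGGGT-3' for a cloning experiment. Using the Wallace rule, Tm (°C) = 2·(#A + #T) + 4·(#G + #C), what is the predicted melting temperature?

Base counts: G=7, A=1, C=4, T=4
AT pairs contribute 5, GC pairs contribute 11.
Tm = 2(5) + 4(11) = 10 + 44 = 54°C

54°C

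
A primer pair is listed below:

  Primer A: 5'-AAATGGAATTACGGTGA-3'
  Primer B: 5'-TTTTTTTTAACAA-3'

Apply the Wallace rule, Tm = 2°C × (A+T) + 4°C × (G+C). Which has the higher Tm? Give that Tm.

Primer A, 46°C

Primer A: A+T=11, G+C=6 → Tm = 2(11)+4(6) = 46°C
Primer B: A+T=12, G+C=1 → Tm = 2(12)+4(1) = 28°C
46°C vs 28°C → primer A is higher.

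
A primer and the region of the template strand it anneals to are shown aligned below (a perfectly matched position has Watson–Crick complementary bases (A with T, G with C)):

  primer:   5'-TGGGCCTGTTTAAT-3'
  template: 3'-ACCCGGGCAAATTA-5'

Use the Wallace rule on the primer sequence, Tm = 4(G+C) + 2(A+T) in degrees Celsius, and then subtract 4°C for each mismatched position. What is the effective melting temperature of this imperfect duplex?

36°C

Primer base counts: A=2, T=6, G=4, C=2 → A+T=8, G+C=6
Perfect-match Tm = 2(8) + 4(6) = 16 + 24 = 40°C
Mismatches (positions where the bases are not complementary): 1 (at position 7)
Effective Tm = 40 − 1×4 = 40 − 4 = 36°C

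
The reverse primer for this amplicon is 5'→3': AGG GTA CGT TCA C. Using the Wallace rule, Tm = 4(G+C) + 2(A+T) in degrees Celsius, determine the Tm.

G=4, A=3, T=3, C=3
So N_AT = 6 and N_GC = 7.
Tm = 4·7 + 2·6 = 28 + 12 = 40°C

40°C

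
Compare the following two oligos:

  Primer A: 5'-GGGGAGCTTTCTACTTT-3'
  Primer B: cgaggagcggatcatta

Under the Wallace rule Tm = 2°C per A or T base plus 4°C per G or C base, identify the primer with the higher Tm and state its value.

Primer A: A+T=9, G+C=8 → Tm = 2(9)+4(8) = 50°C
Primer B: A+T=8, G+C=9 → Tm = 2(8)+4(9) = 52°C
50°C vs 52°C → primer B is higher.

Primer B, 52°C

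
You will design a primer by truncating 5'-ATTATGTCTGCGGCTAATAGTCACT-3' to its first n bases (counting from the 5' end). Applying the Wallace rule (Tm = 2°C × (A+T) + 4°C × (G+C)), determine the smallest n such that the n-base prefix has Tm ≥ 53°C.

First 19 bases: ATTATGTCTGCGGCTAATA → Tm = 52°C (< 53°C)
First 20 bases: ATTATGTCTGCGGCTAATAG → Tm = 56°C (≥ 53°C)
Since every base adds ≥2°C, Tm only increases with n, so the threshold is first crossed at n = 20.

n = 20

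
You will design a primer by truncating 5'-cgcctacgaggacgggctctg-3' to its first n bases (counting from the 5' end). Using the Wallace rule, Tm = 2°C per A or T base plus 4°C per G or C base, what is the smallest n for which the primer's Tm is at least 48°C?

n = 14

First 13 bases: CGCCTACGAGGAC → Tm = 44°C (< 48°C)
First 14 bases: CGCCTACGAGGACG → Tm = 48°C (≥ 48°C)
Each additional base adds 2°C (A/T) or 4°C (G/C), so Tm is non-decreasing in n; n = 14 is the first length to reach 48°C.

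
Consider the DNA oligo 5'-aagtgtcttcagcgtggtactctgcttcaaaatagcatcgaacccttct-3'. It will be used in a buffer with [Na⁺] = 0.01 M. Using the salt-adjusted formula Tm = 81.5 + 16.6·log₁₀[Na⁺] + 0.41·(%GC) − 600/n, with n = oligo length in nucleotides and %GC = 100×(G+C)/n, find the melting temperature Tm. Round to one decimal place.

54.5°C

Length n = 49. G=9, C=13, T=15, A=12
G+C = 22, so %GC = 22/49 × 100 = 44.898%
Salt term: 16.6 × (-2) = -33.2
GC term: 0.41 × 44.898 = 18.408; length term: −600/49 = −12.245
Tm = 81.5 + (-33.2) + 18.408 − 12.245 = 54.463 → 54.5°C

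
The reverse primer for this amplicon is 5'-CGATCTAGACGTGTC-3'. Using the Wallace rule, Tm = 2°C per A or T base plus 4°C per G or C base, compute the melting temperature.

Base counts: C=4, G=4, T=4, A=3
AT pairs contribute 7, GC pairs contribute 8.
Tm = 2(7) + 4(8) = 14 + 32 = 46°C

46°C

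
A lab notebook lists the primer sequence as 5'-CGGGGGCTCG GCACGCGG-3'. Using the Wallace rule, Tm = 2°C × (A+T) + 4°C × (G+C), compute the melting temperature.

68°C

Base counts: A=1, T=1, C=6, G=10
So N_AT = 2 and N_GC = 16.
Tm = 2(2) + 4(16) = 4 + 64 = 68°C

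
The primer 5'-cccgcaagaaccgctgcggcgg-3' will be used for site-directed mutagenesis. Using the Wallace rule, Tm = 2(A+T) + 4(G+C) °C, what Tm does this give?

Base counts: T=1, C=9, A=4, G=8
So N_AT = 5 and N_GC = 17.
Tm = 2(5) + 4(17) = 10 + 68 = 78°C

78°C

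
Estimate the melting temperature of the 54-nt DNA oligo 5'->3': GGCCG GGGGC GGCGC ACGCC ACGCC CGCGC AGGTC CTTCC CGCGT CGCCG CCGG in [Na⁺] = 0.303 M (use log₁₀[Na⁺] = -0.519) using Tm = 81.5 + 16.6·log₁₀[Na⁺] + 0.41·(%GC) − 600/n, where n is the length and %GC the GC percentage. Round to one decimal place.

Length n = 54. Counting bases: A=3, C=25, T=4, G=22
G+C = 47, so %GC = 47/54 × 100 = 87.037%
Salt term: 16.6 × (-0.519) = -8.615
GC term: 0.41 × 87.037 = 35.685; length term: −600/54 = −11.111
Tm = 81.5 + (-8.615) + 35.685 − 11.111 = 97.459 → 97.5°C

97.5°C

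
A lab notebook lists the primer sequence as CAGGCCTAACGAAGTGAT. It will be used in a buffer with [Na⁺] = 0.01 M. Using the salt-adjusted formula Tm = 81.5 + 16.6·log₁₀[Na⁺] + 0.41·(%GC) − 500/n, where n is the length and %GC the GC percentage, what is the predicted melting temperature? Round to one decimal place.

41.0°C

Length n = 18. T=3, C=4, A=6, G=5
G+C = 9, so %GC = 9/18 × 100 = 50%
Salt term: 16.6 × (-2) = -33.2
GC term: 0.41 × 50 = 20.5; length term: −500/18 = −27.778
Tm = 81.5 + (-33.2) + 20.5 − 27.778 = 41.022 → 41.0°C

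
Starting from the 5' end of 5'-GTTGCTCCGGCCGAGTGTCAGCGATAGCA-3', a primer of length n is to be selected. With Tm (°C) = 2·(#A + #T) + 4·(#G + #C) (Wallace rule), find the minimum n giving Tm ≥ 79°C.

First 23 bases: GTTGCTCCGGCCGAGTGTCAGCG → Tm = 78°C (< 79°C)
First 24 bases: GTTGCTCCGGCCGAGTGTCAGCGA → Tm = 80°C (≥ 79°C)
Each additional base adds 2°C (A/T) or 4°C (G/C), so Tm is non-decreasing in n; n = 24 is the first length to reach 79°C.

n = 24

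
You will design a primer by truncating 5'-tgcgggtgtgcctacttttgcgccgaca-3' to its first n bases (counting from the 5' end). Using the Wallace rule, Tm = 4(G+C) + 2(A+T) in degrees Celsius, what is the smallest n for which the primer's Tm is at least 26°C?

n = 8

First 7 bases: TGCGGGT → Tm = 24°C (< 26°C)
First 8 bases: TGCGGGTG → Tm = 28°C (≥ 26°C)
Since every base adds ≥2°C, Tm only increases with n, so the threshold is first crossed at n = 8.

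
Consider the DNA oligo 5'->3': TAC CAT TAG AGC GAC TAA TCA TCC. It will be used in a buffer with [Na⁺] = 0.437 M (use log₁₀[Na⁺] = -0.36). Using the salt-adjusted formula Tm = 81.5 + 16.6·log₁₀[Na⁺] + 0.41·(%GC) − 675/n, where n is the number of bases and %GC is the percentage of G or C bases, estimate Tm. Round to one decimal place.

64.5°C

Length n = 24. T=6, C=7, A=8, G=3
G+C = 10, so %GC = 10/24 × 100 = 41.667%
Salt term: 16.6 × (-0.36) = -5.976
GC term: 0.41 × 41.667 = 17.083; length term: −675/24 = −28.125
Tm = 81.5 + (-5.976) + 17.083 − 28.125 = 64.482 → 64.5°C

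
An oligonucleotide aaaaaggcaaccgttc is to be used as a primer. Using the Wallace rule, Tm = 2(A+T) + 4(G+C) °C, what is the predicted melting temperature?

46°C

Scanning the sequence gives A=7, G=3, C=4, T=2.
AT pairs contribute 9, GC pairs contribute 7.
Tm = 2(9) + 4(7) = 18 + 28 = 46°C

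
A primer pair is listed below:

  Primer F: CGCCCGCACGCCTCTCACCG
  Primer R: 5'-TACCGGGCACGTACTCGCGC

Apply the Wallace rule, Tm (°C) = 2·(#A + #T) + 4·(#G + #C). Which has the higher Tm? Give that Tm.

Primer F, 72°C

Primer F: A+T=4, G+C=16 → Tm = 2(4)+4(16) = 72°C
Primer R: A+T=6, G+C=14 → Tm = 2(6)+4(14) = 68°C
72°C vs 68°C → primer F is higher.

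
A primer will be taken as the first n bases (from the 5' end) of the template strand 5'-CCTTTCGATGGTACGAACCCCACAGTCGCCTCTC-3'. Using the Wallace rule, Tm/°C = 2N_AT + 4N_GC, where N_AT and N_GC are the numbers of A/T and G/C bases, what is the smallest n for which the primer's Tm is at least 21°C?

First 6 bases: CCTTTC → Tm = 18°C (< 21°C)
First 7 bases: CCTTTCG → Tm = 22°C (≥ 21°C)
Since every base adds ≥2°C, Tm only increases with n, so the threshold is first crossed at n = 7.

n = 7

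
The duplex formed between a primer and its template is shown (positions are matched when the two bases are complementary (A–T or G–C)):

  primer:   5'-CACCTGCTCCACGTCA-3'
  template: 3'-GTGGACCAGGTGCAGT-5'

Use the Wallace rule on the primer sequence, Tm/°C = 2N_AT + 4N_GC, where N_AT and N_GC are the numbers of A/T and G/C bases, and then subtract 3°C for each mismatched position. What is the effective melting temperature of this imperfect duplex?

Primer base counts: A=3, T=3, G=2, C=8 → A+T=6, G+C=10
Perfect-match Tm = 2(6) + 4(10) = 12 + 40 = 52°C
Mismatches (positions where the bases are not complementary): 1 (at position 7)
Effective Tm = 52 − 1×3 = 52 − 3 = 49°C

49°C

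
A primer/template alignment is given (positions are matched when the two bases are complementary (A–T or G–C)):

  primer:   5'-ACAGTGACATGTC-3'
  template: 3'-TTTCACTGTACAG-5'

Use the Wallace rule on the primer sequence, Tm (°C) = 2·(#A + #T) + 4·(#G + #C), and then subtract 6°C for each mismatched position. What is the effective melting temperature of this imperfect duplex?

32°C

Primer base counts: A=4, T=3, G=3, C=3 → A+T=7, G+C=6
Perfect-match Tm = 2(7) + 4(6) = 14 + 24 = 38°C
Mismatches (positions where the bases are not complementary): 1 (at position 2)
Effective Tm = 38 − 1×6 = 38 − 6 = 32°C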